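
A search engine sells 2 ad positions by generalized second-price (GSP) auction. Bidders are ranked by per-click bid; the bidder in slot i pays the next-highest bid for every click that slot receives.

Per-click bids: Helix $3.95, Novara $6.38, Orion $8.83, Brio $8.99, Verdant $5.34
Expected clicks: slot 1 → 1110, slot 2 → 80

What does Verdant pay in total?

Verdant pays $0.00

Ranked by bid: $8.99 (Brio) > $8.83 (Orion) > $6.38 (Novara) > …
Verdant ranks below slot 2 → no slot, pays nothing.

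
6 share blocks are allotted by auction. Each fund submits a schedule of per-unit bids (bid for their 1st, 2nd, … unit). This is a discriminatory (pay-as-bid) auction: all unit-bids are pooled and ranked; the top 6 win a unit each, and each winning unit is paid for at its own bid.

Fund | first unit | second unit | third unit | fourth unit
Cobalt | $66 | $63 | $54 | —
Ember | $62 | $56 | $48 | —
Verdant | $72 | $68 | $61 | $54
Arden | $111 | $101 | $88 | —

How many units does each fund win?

All unit-bids, highest first — top 6: 111 (Arden-1), 101 (Arden-2), 88 (Arden-3), 72 (Verdant-1), 68 (Verdant-2), 66 (Cobalt-1)
Next rejected bid: $63 (not a price — pay-as-bid).
Allocation: Arden 3, Cobalt 1, Verdant 2.

Arden 3, Cobalt 1, Verdant 2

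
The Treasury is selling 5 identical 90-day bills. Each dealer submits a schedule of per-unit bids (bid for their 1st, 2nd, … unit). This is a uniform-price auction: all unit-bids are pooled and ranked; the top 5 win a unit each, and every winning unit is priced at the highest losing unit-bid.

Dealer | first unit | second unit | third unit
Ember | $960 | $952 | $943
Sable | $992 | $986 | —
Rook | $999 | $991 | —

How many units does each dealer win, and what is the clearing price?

Pooled unit-bids ranked (top 5): 999 (Rook-1), 992 (Sable-1), 991 (Rook-2), 986 (Sable-2), 960 (Ember-1)
The (k+1)-th unit-bid is $952.
Allocation: Ember 1, Rook 2, Sable 2.

Ember 1, Rook 2, Sable 2; clearing price $952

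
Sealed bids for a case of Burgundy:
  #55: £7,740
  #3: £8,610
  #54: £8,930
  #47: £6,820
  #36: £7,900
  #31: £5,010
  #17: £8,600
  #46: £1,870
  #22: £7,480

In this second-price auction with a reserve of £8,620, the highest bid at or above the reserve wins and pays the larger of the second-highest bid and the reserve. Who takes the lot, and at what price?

Second-price auction with a reserve of £8,620: the highest bid at or above the reserve wins and pays the larger of the second-highest bid and the reserve.
Bids ranked: 8,930 (#54) > 8,610 (#3) > 8,600 (#17) > 7,900 (#36) > 7,740 (#55) > 7,480 (#22) > …
Highest eligible bid: #54 at £8,930.
Second-highest bid £8,610 is below the reserve £8,620, so the reserve binds → payment £8,620.

#54 pays £8,620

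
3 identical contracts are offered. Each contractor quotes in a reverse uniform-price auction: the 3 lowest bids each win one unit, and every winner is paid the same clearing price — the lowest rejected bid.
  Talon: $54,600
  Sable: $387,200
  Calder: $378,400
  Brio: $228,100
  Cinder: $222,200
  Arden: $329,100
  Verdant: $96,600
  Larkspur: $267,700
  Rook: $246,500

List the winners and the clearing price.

Bids ranked low→high: 54,600 (Talon), 96,600 (Verdant), 222,200 (Cinder), 228,100 (Brio), 246,500 (Rook), …
Lowest 3: Talon, Verdant, Cinder.
Lowest unsuccessful bid: $228,100 → clearing price.

Talon, Verdant, Cinder; each is paid $228,100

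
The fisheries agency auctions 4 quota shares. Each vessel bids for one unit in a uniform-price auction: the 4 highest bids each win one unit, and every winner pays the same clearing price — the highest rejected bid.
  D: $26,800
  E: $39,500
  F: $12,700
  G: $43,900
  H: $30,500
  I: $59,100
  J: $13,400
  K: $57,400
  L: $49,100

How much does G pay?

G pays $39,500

Sorting: 59,100 (I), 57,400 (K), 49,100 (L), 43,900 (G), 39,500 (E), 30,500 (H), …
The 4 highest are I, K, L, G.
Highest unsuccessful bid: $39,500 → clearing price.
G wins → pays $39,500.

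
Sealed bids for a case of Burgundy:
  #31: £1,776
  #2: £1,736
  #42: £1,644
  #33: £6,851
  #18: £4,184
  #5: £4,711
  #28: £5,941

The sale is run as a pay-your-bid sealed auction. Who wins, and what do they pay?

#33 pays £6,851

Bids in order: 6,851 (#33) > 5,941 (#28) > 4,711 (#5) > 4,184 (#18) > 1,776 (#31) > 1,736 (#2) > …
First-price: #33 pays what they bid, £6,851.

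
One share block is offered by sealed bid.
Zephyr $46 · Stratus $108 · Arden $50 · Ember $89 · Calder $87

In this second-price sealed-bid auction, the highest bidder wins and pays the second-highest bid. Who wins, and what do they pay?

Stratus pays $89

Bids ranked: 108 (Stratus) > 89 (Ember) > 87 (Calder) > 50 (Arden) > 46 (Zephyr)
Stratus wins with the highest bid; price is set by the runner-up at $89.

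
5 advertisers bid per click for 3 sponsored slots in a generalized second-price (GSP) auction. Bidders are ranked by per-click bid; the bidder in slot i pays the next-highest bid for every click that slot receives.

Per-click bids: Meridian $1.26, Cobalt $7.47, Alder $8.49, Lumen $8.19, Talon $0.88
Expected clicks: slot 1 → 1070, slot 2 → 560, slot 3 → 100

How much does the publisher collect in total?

Total revenue: $13072.50

Per-click bids in order: $8.49 (Alder) > $8.19 (Lumen) > $7.47 (Cobalt) > $1.26 (Meridian) > …
Slot 1: Alder pays $8.19 × 1070 = $8763.30
Slot 2: Lumen pays $7.47 × 560 = $4183.20
Slot 3: Cobalt pays $1.26 × 100 = $126.00
Total = $13072.50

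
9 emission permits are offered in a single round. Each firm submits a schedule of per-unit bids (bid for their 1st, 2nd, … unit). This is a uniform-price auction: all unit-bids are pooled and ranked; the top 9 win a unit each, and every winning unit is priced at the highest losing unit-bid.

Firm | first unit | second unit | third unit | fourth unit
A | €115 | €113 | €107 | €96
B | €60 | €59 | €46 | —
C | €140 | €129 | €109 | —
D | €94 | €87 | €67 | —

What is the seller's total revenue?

Total revenue: €603

Pooled unit-bids ranked (top 9): 140 (C-1), 129 (C-2), 115 (A-1), 113 (A-2), 109 (C-3), 107 (A-3), 96 (A-4), 94 (D-1), 87 (D-2)
The (k+1)-th unit-bid is €67.
Allocation: A 4, C 3, D 2. Every unit priced at €67.
Revenue = 9 × 67 = €603.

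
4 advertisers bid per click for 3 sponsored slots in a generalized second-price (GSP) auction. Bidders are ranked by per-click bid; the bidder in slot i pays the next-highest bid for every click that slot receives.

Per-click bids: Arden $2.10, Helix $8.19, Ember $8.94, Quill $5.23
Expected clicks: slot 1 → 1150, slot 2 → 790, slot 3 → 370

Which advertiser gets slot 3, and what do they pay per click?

Sorting advertisers: $8.94 (Ember) > $8.19 (Helix) > $5.23 (Quill) > $2.10 (Arden)
Slot 3 goes to the third-ranked bidder, Quill, who pays the next bid down: $2.10/click.

Quill; $2.10 per click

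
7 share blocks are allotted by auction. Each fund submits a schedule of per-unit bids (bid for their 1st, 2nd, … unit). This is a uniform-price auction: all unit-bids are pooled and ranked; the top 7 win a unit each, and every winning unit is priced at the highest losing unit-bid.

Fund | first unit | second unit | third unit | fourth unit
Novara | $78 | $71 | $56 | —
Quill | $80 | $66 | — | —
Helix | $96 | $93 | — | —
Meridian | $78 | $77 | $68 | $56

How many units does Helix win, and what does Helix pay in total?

Pooled unit-bids ranked (top 7): 96 (Helix-1), 93 (Helix-2), 80 (Quill-1), 78 (Novara-1), 78 (Meridian-1), 77 (Meridian-2), 71 (Novara-2)
First bid not allocated: $68.
Helix wins 2 unit(s) at $68 each.

Helix: 2 units, pays $136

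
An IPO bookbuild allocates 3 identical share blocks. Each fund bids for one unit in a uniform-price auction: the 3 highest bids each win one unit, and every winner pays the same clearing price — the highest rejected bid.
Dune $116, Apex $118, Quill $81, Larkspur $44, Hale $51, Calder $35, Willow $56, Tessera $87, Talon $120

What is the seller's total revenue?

Total revenue: $261

Sorting: 120 (Talon), 118 (Apex), 116 (Dune), 87 (Tessera), 81 (Quill), …
Winners (3 units): Talon, Apex, Dune.
First losing bid is Tessera's $87, which sets the uniform price.
Total revenue = 3 × $87 = $261.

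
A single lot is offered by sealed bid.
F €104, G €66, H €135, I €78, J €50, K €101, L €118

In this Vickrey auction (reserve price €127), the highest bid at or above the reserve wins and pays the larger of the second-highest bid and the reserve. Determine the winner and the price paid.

H pays €127

Bids ranked: 135 (H) > 118 (L) > 104 (F) > 101 (K) > 78 (I) > 66 (G) > …
H has the top bid at or above the reserve (€135).
max(second-highest €118, reserve €127) = €127.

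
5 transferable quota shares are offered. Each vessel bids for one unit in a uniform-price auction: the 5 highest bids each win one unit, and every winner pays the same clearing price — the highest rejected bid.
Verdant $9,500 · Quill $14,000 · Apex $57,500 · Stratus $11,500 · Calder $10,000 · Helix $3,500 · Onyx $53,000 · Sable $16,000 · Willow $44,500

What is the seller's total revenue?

Total revenue: $57,500

Bids ranked high→low: 57,500 (Apex), 53,000 (Onyx), 44,500 (Willow), 16,000 (Sable), 14,000 (Quill), 11,500 (Stratus), 10,000 (Calder), …
The 5 highest are Apex, Onyx, Willow, Sable, Quill.
Clearing price = highest rejected bid = $11,500.
Total revenue = 5 × $11,500 = $57,500.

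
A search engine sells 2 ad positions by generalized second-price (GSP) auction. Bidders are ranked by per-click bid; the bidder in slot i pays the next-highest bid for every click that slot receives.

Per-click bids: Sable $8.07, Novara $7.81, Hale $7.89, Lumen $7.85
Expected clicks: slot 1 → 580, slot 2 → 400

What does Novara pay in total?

Per-click bids in order: $8.07 (Sable) > $7.89 (Hale) > $7.85 (Lumen) > …
Novara ranks below slot 2 → no slot, pays nothing.

Novara pays $0.00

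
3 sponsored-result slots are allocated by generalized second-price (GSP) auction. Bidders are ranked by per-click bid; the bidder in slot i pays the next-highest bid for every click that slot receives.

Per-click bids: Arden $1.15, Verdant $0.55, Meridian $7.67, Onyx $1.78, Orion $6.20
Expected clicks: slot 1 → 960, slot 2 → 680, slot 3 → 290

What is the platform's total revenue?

Total revenue: $7495.90

Ranked by bid: $7.67 (Meridian) > $6.20 (Orion) > $1.78 (Onyx) > $1.15 (Arden) > …
Slot 1: Meridian pays $6.20 × 960 = $5952.00
Slot 2: Orion pays $1.78 × 680 = $1210.40
Slot 3: Onyx pays $1.15 × 290 = $333.50
Total = $7495.90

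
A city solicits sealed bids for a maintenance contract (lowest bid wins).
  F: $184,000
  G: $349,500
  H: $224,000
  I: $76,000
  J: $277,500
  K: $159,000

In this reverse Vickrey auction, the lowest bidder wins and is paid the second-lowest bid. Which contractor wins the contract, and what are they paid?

Bids ranked: 76,000 (I) < 159,000 (K) < 184,000 (F) < 224,000 (H) < 277,500 (J) < 349,500 (G)
Second-price: I is paid K's bid of $159,000.

I is paid $159,000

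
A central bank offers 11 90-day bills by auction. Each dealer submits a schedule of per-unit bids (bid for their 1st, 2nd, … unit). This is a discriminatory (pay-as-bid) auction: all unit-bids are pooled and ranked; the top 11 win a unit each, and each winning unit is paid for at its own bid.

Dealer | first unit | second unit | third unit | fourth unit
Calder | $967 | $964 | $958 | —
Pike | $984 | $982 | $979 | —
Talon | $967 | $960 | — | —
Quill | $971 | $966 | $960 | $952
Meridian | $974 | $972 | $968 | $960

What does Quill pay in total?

Quill pays $1,937

Pooled unit-bids ranked (top 11): 984 (Pike-1), 982 (Pike-2), 979 (Pike-3), 974 (Meridian-1), 972 (Meridian-2), 971 (Quill-1), 968 (Meridian-3), 967 (Calder-1), 967 (Talon-1), 966 (Quill-2), 964 (Calder-2)
Next rejected bid: $960 (not a price — pay-as-bid).
Quill's winning unit-bids: 971 + 966 = $1,937.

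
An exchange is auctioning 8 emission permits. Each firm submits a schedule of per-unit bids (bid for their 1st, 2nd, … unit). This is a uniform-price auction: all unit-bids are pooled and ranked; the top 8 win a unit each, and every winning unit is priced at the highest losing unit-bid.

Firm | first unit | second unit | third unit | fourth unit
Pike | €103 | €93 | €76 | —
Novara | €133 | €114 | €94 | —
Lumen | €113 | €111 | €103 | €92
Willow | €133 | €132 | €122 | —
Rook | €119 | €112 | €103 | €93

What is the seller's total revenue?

All unit-bids, highest first — top 8: 133 (Novara-1), 133 (Willow-1), 132 (Willow-2), 122 (Willow-3), 119 (Rook-1), 114 (Novara-2), 113 (Lumen-1), 112 (Rook-2)
The (k+1)-th unit-bid is €111.
Allocation: Lumen 1, Novara 2, Rook 2, Willow 3. Every unit priced at €111.
Revenue = 8 × 111 = €888.

Total revenue: €888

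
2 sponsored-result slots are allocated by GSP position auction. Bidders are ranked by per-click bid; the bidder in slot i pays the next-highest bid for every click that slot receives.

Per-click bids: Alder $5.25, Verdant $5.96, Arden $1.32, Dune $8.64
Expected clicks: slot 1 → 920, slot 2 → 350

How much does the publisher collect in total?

Total revenue: $7320.70

Per-click bids in order: $8.64 (Dune) > $5.96 (Verdant) > $5.25 (Alder) > …
Slot 1: Dune pays $5.96 × 920 = $5483.20
Slot 2: Verdant pays $5.25 × 350 = $1837.50
Total = $7320.70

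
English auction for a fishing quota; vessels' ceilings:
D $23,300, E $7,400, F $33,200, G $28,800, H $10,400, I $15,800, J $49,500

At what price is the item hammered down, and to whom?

J wins at $33,200

Rule: the price rises until one bidder remains; the winner pays the price at which the last rival dropped out.
Limits in order: 49,500 (J) > 33,200 (F) > 28,800 (G) > 23,300 (D) > 15,800 (I) > 10,400 (H) > …
F is the last rival to drop out, at $33,200; J remains and wins at that price.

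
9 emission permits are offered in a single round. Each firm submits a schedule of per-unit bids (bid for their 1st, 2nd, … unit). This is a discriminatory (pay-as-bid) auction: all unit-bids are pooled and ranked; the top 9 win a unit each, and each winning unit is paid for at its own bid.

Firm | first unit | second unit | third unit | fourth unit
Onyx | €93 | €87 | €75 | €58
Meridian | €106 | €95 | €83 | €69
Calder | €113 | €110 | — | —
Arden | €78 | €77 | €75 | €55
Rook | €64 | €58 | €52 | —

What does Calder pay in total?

Pooled unit-bids ranked (top 9): 113 (Calder-1), 110 (Calder-2), 106 (Meridian-1), 95 (Meridian-2), 93 (Onyx-1), 87 (Onyx-2), 83 (Meridian-3), 78 (Arden-1), 77 (Arden-2)
Next rejected bid: €75 (not a price — pay-as-bid).
Calder's winning unit-bids: 113 + 110 = €223.

Calder pays €223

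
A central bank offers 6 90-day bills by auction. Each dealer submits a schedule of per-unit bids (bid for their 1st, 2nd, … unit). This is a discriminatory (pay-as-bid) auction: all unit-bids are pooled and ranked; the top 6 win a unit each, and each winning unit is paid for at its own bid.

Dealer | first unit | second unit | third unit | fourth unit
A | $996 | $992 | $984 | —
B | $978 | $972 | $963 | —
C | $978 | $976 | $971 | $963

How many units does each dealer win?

All unit-bids, highest first — top 6: 996 (A-1), 992 (A-2), 984 (A-3), 978 (B-1), 978 (C-1), 976 (C-2)
Next rejected bid: $972 (not a price — pay-as-bid).
Allocation: A 3, B 1, C 2.

A 3, B 1, C 2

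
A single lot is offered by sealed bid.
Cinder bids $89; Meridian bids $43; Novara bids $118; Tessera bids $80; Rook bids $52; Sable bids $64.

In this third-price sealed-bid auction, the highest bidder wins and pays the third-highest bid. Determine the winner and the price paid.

Bids ranked: 118 (Novara) > 89 (Cinder) > 80 (Tessera) > 64 (Sable) > 52 (Rook) > 43 (Meridian)
Novara is highest; pays the third-highest bid, $80.

Novara pays $80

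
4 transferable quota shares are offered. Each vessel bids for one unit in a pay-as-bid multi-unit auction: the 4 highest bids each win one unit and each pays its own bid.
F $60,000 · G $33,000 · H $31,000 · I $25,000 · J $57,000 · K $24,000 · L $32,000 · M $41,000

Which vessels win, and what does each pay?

Bids ranked high→low: 60,000 (F), 57,000 (J), 41,000 (M), 33,000 (G), 32,000 (L), 31,000 (H), …
Winners (4 units): F, J, M, G.
Each winner pays its own bid: F $60,000, J $57,000, M $41,000, G $33,000.

F $60,000, J $57,000, M $41,000, G $33,000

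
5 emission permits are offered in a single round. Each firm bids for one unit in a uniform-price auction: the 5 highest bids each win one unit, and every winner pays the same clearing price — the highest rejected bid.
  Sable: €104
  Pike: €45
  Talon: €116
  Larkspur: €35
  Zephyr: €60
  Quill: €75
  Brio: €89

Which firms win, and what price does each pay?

Ordering the bids: 116 (Talon), 104 (Sable), 89 (Brio), 75 (Quill), 60 (Zephyr), 45 (Pike), 35 (Larkspur)
Top 5: Talon, Sable, Brio, Quill, Zephyr.
Highest unsuccessful bid: €45 → clearing price.

Talon, Sable, Brio, Quill, Zephyr; each pays €45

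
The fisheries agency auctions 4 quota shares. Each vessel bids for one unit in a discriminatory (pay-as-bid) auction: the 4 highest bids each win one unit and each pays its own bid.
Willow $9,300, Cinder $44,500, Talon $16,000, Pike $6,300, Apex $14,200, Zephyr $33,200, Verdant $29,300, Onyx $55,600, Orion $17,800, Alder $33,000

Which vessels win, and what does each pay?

Onyx $55,600, Cinder $44,500, Zephyr $33,200, Alder $33,000

Ordering the bids: 55,600 (Onyx), 44,500 (Cinder), 33,200 (Zephyr), 33,000 (Alder), 29,300 (Verdant), 17,800 (Orion), …
The 4 highest are Onyx, Cinder, Zephyr, Alder.
Each winner pays its own bid: Onyx $55,600, Cinder $44,500, Zephyr $33,200, Alder $33,000.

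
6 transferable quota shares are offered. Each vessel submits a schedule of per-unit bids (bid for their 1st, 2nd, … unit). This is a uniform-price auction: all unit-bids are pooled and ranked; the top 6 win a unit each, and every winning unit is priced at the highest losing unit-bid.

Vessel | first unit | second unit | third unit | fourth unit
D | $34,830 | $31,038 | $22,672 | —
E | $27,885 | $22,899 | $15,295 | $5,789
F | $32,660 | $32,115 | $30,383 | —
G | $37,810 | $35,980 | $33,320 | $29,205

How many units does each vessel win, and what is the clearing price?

All unit-bids, highest first — top 6: 37,810 (G-1), 35,980 (G-2), 34,830 (D-1), 33,320 (G-3), 32,660 (F-1), 32,115 (F-2)
Highest rejected unit-bid = $31,038.
Allocation: D 1, F 2, G 3.

D 1, F 2, G 3; clearing price $31,038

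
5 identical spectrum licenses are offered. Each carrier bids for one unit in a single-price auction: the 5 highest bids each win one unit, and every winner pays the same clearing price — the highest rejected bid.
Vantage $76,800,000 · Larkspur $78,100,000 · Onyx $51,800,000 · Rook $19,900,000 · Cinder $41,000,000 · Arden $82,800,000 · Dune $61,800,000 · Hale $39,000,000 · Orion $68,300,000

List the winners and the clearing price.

Sorting: 82,800,000 (Arden), 78,100,000 (Larkspur), 76,800,000 (Vantage), 68,300,000 (Orion), 61,800,000 (Dune), 51,800,000 (Onyx), 41,000,000 (Cinder), …
Top 5: Arden, Larkspur, Vantage, Orion, Dune.
First losing bid is Onyx's $51,800,000, which sets the uniform price.

Arden, Larkspur, Vantage, Orion, Dune; each pays $51,800,000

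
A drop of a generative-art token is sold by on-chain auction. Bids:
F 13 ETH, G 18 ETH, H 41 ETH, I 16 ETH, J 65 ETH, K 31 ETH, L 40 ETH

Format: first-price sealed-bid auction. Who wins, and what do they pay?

J pays 65 ETH

Bids ranked: 65 (J) > 41 (H) > 40 (L) > 31 (K) > 18 (G) > 16 (I) > …
First-price: J pays what they bid, 65 ETH.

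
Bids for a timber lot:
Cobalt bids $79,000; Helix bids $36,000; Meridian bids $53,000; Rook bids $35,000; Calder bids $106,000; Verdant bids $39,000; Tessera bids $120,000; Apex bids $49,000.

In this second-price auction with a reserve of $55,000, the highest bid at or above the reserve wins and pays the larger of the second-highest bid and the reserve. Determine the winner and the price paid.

Rule: the highest bid at or above the reserve wins and pays the larger of the second-highest bid and the reserve.
Sorting bids: 120,000 (Tessera) > 106,000 (Calder) > 79,000 (Cobalt) > 53,000 (Meridian) > 49,000 (Apex) > 39,000 (Verdant) > …
Highest eligible bid: Tessera at $120,000.
max(second-highest $106,000, reserve $55,000) = $106,000; the reserve does not bind.

Tessera pays $106,000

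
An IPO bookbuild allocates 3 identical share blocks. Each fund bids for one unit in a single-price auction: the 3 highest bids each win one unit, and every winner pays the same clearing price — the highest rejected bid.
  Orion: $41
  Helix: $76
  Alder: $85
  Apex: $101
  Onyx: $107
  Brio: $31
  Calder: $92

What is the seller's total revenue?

Total revenue: $255

Ordering the bids: 107 (Onyx), 101 (Apex), 92 (Calder), 85 (Alder), 76 (Helix), …
Winners (3 units): Onyx, Apex, Calder.
Highest unsuccessful bid: $85 → clearing price.
Total revenue = 3 × $85 = $255.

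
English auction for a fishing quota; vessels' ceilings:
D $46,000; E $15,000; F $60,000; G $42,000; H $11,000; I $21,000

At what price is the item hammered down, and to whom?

Sorting limits: 60,000 (F) > 46,000 (D) > 42,000 (G) > 21,000 (I) > 15,000 (E) > 11,000 (H)
Bidding ends when D exits at $46,000; F takes it.

F wins at $46,000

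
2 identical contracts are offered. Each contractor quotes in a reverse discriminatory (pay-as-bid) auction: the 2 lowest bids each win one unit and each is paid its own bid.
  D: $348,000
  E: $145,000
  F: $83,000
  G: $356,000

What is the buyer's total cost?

Ordering the bids: 83,000 (F), 145,000 (E), 348,000 (D), 356,000 (G)
The 2 lowest are F, E.
Total cost = 83,000 + 145,000 = $228,000.

Total cost: $228,000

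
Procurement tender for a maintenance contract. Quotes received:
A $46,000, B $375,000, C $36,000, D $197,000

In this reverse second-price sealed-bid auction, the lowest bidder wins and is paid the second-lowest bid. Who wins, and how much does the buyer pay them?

C is paid $46,000

Bids in order: 36,000 (C) < 46,000 (A) < 197,000 (D) < 375,000 (B)
Second-price: C is paid A's bid of $46,000.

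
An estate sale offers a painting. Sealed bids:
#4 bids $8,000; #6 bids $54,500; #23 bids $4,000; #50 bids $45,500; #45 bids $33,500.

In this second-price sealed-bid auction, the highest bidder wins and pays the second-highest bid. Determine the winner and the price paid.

#6 pays $45,500

Rule: the highest bidder wins and pays the second-highest bid.
Bids ranked: 54,500 (#6) > 45,500 (#50) > 33,500 (#45) > 8,000 (#4) > 4,000 (#23)
#6 wins with the highest bid; price is set by the runner-up at $45,500.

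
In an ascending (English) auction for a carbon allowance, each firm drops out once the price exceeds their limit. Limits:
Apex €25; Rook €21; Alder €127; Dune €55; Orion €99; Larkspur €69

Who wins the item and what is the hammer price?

Alder wins at €99

Limits in order: 127 (Alder) > 99 (Orion) > 69 (Larkspur) > 55 (Dune) > 25 (Apex) > 21 (Rook)
Orion is the last rival to drop out, at €99; Alder remains and wins at that price.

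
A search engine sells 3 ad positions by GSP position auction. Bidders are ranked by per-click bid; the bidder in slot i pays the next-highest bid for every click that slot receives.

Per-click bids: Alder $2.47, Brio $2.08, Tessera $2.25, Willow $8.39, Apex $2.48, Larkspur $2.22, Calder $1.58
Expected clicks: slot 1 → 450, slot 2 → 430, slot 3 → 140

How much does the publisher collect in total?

Ranked by bid: $8.39 (Willow) > $2.48 (Apex) > $2.47 (Alder) > $2.25 (Tessera) > …
Slot 1: Willow pays $2.48 × 450 = $1116.00
Slot 2: Apex pays $2.47 × 430 = $1062.10
Slot 3: Alder pays $2.25 × 140 = $315.00
Total = $2493.10

Total revenue: $2493.10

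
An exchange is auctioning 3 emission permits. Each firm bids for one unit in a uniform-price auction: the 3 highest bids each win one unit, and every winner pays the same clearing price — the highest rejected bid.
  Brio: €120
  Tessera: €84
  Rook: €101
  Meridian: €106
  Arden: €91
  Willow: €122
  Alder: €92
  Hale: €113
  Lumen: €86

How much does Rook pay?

Bids ranked high→low: 122 (Willow), 120 (Brio), 113 (Hale), 106 (Meridian), 101 (Rook), …
The 3 highest are Willow, Brio, Hale.
Clearing price = highest rejected bid = €106.
Rook does not win → pays €0.

Rook pays €0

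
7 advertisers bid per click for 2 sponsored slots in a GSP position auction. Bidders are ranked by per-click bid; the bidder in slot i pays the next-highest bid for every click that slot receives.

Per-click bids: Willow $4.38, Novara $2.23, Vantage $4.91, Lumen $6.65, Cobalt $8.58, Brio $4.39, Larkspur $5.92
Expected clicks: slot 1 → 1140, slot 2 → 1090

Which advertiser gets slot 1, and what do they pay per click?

Cobalt; $6.65 per click

Per-click bids in order: $8.58 (Cobalt) > $6.65 (Lumen) > $5.92 (Larkspur) > …
Slot 1 goes to the first-ranked bidder, Cobalt, who pays the next bid down: $6.65/click.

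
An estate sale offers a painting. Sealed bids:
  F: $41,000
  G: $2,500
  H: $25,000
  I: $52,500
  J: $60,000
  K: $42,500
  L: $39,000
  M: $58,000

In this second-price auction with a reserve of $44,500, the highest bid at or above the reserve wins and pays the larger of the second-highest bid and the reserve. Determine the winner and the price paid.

Bids in order: 60,000 (J) > 58,000 (M) > 52,500 (I) > 42,500 (K) > 41,000 (F) > 39,000 (L) > …
Highest eligible bid: J at $60,000.
Second-highest bid $58,000 exceeds the reserve $44,500 → payment $58,000.

J pays $58,000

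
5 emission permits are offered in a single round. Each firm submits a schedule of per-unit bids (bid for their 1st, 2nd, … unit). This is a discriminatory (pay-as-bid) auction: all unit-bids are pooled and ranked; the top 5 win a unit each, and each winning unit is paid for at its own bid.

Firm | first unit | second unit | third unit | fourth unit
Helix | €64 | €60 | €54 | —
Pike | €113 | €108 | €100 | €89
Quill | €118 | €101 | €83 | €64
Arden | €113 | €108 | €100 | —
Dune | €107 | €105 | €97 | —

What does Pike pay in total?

Pike pays €221

Merging the schedules and taking the best 5: 118 (Quill-1), 113 (Pike-1), 113 (Arden-1), 108 (Pike-2), 108 (Arden-2)
Next rejected bid: €107 (not a price — pay-as-bid).
Pike's winning unit-bids: 113 + 108 = €221.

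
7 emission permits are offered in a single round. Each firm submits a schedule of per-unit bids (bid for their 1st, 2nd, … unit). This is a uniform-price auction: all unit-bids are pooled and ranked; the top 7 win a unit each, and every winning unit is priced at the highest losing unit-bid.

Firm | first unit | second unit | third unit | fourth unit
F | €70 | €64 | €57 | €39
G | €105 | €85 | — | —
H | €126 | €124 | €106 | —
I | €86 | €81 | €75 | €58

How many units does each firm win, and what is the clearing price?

G 2, H 3, I 2; clearing price €75

Pooled unit-bids ranked (top 7): 126 (H-1), 124 (H-2), 106 (H-3), 105 (G-1), 86 (I-1), 85 (G-2), 81 (I-2)
First bid not allocated: €75.
Allocation: G 2, H 3, I 2.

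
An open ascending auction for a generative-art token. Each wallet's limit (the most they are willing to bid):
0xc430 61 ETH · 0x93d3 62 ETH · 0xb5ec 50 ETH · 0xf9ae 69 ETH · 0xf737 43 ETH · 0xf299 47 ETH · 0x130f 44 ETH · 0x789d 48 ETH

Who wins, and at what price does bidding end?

Limits ranked: 69 (0xf9ae) > 62 (0x93d3) > 61 (0xc430) > 50 (0xb5ec) > 48 (0x789d) > 47 (0xf299) > …
Once the price passes 62 ETH, only 0xf9ae is left; the hammer falls at 0x93d3's limit of 62 ETH.

0xf9ae wins at 62 ETH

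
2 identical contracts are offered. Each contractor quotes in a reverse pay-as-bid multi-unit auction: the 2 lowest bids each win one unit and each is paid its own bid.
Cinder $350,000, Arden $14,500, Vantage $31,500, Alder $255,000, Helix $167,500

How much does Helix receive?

Ordering the bids: 14,500 (Arden), 31,500 (Vantage), 167,500 (Helix), 255,000 (Alder), …
Lowest 2: Arden, Vantage.
Helix does not win → $0.

Helix is paid $0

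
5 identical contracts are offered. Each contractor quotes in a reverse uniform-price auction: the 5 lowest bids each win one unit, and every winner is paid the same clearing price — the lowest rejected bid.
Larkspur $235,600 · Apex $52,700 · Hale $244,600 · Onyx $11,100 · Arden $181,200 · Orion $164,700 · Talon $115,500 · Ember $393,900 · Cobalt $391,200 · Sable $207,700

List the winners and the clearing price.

Sorting: 11,100 (Onyx), 52,700 (Apex), 115,500 (Talon), 164,700 (Orion), 181,200 (Arden), 207,700 (Sable), 235,600 (Larkspur), …
Winners (5 units): Onyx, Apex, Talon, Orion, Arden.
Lowest unsuccessful bid: $207,700 → clearing price.

Onyx, Apex, Talon, Orion, Arden; each is paid $207,700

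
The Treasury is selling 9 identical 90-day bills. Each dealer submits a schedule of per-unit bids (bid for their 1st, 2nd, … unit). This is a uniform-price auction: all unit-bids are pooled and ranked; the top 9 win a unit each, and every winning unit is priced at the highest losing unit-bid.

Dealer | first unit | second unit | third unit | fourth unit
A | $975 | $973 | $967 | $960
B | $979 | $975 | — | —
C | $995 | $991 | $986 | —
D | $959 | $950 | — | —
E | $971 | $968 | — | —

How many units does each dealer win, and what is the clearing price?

A 2, B 2, C 3, E 2; clearing price $967

Merging the schedules and taking the best 9: 995 (C-1), 991 (C-2), 986 (C-3), 979 (B-1), 975 (A-1), 975 (B-2), 973 (A-2), 971 (E-1), 968 (E-2)
First bid not allocated: $967.
Allocation: A 2, B 2, C 3, E 2.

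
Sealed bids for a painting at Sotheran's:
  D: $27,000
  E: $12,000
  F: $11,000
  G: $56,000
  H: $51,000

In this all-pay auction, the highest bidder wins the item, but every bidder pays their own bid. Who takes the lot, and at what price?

G pays $56,000

Sorting bids: 56,000 (G) > 51,000 (H) > 27,000 (D) > 12,000 (E) > 11,000 (F)
G is highest and takes the item; every bidder forfeits their bid.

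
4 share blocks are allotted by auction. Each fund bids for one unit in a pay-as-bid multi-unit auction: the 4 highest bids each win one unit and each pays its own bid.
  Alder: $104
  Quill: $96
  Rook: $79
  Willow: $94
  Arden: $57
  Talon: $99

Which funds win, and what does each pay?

Alder $104, Talon $99, Quill $96, Willow $94

Bids ranked high→low: 104 (Alder), 99 (Talon), 96 (Quill), 94 (Willow), 79 (Rook), 57 (Arden)
Top 4: Alder, Talon, Quill, Willow.
Each winner pays its own bid: Alder $104, Talon $99, Quill $96, Willow $94.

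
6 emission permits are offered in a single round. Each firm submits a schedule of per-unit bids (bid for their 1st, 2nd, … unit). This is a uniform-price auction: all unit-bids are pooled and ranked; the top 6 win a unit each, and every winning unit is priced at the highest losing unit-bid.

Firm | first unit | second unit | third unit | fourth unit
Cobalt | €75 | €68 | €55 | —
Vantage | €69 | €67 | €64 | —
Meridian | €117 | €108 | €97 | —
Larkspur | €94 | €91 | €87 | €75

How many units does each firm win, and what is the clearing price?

Merging the schedules and taking the best 6: 117 (Meridian-1), 108 (Meridian-2), 97 (Meridian-3), 94 (Larkspur-1), 91 (Larkspur-2), 87 (Larkspur-3)
The (k+1)-th unit-bid is €75.
Allocation: Larkspur 3, Meridian 3.

Larkspur 3, Meridian 3; clearing price €75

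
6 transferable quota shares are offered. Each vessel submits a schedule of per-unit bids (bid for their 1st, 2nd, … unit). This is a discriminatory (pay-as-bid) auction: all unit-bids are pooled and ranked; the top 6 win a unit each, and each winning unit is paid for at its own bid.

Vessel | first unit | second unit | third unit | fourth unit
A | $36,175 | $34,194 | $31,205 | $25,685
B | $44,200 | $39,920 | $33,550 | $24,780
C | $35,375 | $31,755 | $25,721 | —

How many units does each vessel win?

A 2, B 3, C 1

All unit-bids, highest first — top 6: 44,200 (B-1), 39,920 (B-2), 36,175 (A-1), 35,375 (C-1), 34,194 (A-2), 33,550 (B-3)
Next rejected bid: $31,755 (not a price — pay-as-bid).
Allocation: A 2, B 3, C 1.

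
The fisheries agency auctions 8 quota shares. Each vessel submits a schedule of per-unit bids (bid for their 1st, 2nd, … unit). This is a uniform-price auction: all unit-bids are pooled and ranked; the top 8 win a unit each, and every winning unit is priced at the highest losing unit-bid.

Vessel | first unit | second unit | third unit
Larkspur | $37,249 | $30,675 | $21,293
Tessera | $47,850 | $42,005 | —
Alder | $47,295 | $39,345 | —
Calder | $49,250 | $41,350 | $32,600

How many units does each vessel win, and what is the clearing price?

All unit-bids, highest first — top 8: 49,250 (Calder-1), 47,850 (Tessera-1), 47,295 (Alder-1), 42,005 (Tessera-2), 41,350 (Calder-2), 39,345 (Alder-2), 37,249 (Larkspur-1), 32,600 (Calder-3)
First bid not allocated: $30,675.
Allocation: Alder 2, Calder 3, Larkspur 1, Tessera 2.

Alder 2, Calder 3, Larkspur 1, Tessera 2; clearing price $30,675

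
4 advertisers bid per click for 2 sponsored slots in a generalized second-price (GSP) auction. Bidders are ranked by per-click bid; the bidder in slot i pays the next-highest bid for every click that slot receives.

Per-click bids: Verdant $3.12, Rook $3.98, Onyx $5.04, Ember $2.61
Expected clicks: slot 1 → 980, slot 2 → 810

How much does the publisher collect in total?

Ranked by bid: $5.04 (Onyx) > $3.98 (Rook) > $3.12 (Verdant) > …
Slot 1: Onyx pays $3.98 × 980 = $3900.40
Slot 2: Rook pays $3.12 × 810 = $2527.20
Total = $6427.60

Total revenue: $6427.60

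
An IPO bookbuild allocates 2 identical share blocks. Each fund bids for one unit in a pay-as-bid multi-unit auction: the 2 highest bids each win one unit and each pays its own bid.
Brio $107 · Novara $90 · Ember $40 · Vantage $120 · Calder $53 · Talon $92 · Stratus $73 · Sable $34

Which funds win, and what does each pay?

Sorting: 120 (Vantage), 107 (Brio), 92 (Talon), 90 (Novara), …
Top 2: Vantage, Brio.
Each winner pays its own bid: Vantage $120, Brio $107.

Vantage $120, Brio $107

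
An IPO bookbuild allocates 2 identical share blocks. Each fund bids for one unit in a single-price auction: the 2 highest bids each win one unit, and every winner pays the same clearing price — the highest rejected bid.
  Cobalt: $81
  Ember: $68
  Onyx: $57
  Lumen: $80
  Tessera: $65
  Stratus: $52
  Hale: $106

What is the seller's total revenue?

Total revenue: $160

Bids ranked high→low: 106 (Hale), 81 (Cobalt), 80 (Lumen), 68 (Ember), …
The 2 highest are Hale, Cobalt.
Highest unsuccessful bid: $80 → clearing price.
Total revenue = 2 × $80 = $160.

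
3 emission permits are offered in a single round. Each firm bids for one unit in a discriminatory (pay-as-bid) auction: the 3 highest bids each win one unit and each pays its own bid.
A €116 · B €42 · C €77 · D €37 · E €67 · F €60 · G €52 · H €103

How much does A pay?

Ordering the bids: 116 (A), 103 (H), 77 (C), 67 (E), 60 (F), …
The 3 highest are A, H, C.
A wins → own bid €116.

A pays €116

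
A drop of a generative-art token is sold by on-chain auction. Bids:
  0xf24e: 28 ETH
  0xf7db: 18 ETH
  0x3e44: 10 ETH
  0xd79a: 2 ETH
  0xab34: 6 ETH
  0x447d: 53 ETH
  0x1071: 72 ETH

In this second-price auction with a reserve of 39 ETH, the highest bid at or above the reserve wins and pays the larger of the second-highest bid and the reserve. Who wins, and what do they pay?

0x1071 pays 53 ETH

Bids in order: 72 (0x1071) > 53 (0x447d) > 28 (0xf24e) > 18 (0xf7db) > 10 (0x3e44) > 6 (0xab34) > …
0x1071 has the top bid at or above the reserve (72 ETH).
max(second-highest 53 ETH, reserve 39 ETH) = 53 ETH; the reserve does not bind.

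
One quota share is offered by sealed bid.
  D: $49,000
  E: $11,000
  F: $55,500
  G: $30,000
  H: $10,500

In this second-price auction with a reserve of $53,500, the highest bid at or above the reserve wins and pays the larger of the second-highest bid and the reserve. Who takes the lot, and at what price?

Second-price auction with a reserve of $53,500: the highest bid at or above the reserve wins and pays the larger of the second-highest bid and the reserve.
Bids in order: 55,500 (F) > 49,000 (D) > 30,000 (G) > 11,000 (E) > 10,500 (H)
F has the top bid at or above the reserve ($55,500).
max(second-highest $49,000, reserve $53,500) = $53,500.

F pays $53,500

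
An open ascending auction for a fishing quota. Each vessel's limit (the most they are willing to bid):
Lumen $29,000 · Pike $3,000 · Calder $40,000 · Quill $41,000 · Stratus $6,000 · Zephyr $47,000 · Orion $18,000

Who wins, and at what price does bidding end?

Zephyr wins at $41,000

Limits ranked: 47,000 (Zephyr) > 41,000 (Quill) > 40,000 (Calder) > 29,000 (Lumen) > 18,000 (Orion) > 6,000 (Stratus) > …
Quill is the last rival to drop out, at $41,000; Zephyr remains and wins at that price.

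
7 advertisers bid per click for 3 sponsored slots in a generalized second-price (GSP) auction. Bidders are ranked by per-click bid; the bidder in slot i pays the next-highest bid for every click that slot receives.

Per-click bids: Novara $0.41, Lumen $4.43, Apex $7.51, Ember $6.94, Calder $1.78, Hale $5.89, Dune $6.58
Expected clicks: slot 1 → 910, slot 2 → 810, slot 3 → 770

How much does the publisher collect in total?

Total revenue: $16180.50

Sorting advertisers: $7.51 (Apex) > $6.94 (Ember) > $6.58 (Dune) > $5.89 (Hale) > …
Slot 1: Apex pays $6.94 × 910 = $6315.40
Slot 2: Ember pays $6.58 × 810 = $5329.80
Slot 3: Dune pays $5.89 × 770 = $4535.30
Total = $16180.50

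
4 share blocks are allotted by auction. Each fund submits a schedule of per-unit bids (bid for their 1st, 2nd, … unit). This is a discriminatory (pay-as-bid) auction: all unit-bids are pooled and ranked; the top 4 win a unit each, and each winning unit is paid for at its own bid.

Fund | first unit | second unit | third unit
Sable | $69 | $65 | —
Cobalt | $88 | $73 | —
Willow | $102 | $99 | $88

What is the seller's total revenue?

Pooled unit-bids ranked (top 4): 102 (Willow-1), 99 (Willow-2), 88 (Cobalt-1), 88 (Willow-3)
Next rejected bid: $73 (not a price — pay-as-bid).
Each winning unit pays its own bid.
Revenue = 102 + 99 + 88 + 88 = $377.

Total revenue: $377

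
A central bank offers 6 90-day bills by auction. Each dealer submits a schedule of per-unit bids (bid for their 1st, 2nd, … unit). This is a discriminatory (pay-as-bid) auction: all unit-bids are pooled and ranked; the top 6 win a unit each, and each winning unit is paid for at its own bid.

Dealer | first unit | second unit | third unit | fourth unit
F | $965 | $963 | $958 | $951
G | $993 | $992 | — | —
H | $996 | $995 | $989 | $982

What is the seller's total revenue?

Pooled unit-bids ranked (top 6): 996 (H-1), 995 (H-2), 993 (G-1), 992 (G-2), 989 (H-3), 982 (H-4)
Next rejected bid: $965 (not a price — pay-as-bid).
Each winning unit pays its own bid.
Revenue = 996 + 995 + 993 + 992 + 989 + 982 = $5,947.

Total revenue: $5,947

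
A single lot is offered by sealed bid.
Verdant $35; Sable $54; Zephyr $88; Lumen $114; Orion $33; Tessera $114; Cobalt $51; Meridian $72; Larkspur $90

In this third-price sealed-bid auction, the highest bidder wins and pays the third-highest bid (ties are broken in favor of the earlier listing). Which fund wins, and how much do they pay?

Lumen pays $90

Third-price sealed-bid auction: the highest bidder wins and pays the third-highest bid.
Sorting bids: 114 (Lumen) > 114 (Tessera) > 90 (Larkspur) > 88 (Zephyr) > 72 (Meridian) > 54 (Sable) > …
Lumen and Tessera tie at $114; tie-break gives it to Lumen.
Lumen wins; payment is bid #3 in the ranking = $90.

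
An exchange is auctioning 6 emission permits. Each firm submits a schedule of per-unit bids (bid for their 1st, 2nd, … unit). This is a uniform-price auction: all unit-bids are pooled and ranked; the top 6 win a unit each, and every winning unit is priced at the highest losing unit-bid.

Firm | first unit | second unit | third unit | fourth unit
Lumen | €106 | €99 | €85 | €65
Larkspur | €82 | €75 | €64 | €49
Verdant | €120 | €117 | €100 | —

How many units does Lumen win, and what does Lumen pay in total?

Merging the schedules and taking the best 6: 120 (Verdant-1), 117 (Verdant-2), 106 (Lumen-1), 100 (Verdant-3), 99 (Lumen-2), 85 (Lumen-3)
First bid not allocated: €82.
Lumen wins 3 unit(s) at €82 each.

Lumen: 3 units, pays €246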